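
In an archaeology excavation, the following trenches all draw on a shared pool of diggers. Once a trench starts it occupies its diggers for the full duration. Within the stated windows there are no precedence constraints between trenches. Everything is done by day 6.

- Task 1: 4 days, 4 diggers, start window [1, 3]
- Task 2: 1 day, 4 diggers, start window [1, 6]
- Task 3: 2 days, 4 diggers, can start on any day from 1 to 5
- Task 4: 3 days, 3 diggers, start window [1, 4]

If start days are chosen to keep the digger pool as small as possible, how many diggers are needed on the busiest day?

Early-start (Task 1@1, Task 2@1, Task 3@1, Task 4@1) gives peak 15: d1:15  d2:11  d3:7  d4:4  d5:0  d6:0.
Shift Task 3→2, Task 4→4.
Schedule Task 1@1, Task 2@1, Task 3@2, Task 4@4: d1:8  d2:8  d3:8  d4:7  d5:3  d6:3 — peak 8.

8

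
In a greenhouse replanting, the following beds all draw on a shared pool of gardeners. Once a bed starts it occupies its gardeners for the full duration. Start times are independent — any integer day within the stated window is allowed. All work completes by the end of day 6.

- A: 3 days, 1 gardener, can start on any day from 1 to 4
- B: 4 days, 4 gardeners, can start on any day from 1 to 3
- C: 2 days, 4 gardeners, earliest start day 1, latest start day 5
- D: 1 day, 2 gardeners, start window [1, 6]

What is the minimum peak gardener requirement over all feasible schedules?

Early-start (A@1, B@1, C@1, D@1) gives peak 11: d1:11  d2:9  d3:5  d4:4  d5:0  d6:0.
Shift C→5, D→4.
Schedule A@1, B@1, C@5, D@4: d1:5  d2:5  d3:5  d4:6  d5:4  d6:4 — peak 6.

6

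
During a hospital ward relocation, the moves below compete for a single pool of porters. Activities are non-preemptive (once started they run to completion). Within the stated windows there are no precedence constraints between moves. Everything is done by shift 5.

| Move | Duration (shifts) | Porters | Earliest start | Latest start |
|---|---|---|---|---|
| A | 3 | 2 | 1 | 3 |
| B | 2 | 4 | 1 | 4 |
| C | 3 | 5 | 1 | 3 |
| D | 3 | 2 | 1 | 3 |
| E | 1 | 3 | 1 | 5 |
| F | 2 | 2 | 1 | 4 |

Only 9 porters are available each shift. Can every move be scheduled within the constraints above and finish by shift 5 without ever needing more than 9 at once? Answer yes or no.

Schedule A@1, B@1, C@3, D@2, E@1, F@4: s1:9  s2:8  s3:9  s4:9  s5:7 — peak 9 ≤ 9.

yes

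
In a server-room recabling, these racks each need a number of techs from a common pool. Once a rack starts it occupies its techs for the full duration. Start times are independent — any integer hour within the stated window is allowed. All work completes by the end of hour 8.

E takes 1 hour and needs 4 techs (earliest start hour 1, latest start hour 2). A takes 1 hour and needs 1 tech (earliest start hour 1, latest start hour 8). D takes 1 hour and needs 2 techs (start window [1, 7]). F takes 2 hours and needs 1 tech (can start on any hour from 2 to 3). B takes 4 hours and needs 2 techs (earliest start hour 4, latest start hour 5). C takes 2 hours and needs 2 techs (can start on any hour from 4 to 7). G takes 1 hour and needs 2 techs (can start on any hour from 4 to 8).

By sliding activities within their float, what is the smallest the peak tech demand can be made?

4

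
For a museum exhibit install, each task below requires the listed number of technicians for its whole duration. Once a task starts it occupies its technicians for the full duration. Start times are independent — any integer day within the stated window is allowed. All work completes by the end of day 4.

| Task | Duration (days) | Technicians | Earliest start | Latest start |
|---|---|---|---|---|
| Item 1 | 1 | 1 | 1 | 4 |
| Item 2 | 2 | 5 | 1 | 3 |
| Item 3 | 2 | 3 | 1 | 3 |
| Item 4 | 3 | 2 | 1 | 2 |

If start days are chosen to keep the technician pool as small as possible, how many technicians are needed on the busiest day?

Early-start (Item 1@1, Item 2@1, Item 3@1, Item 4@1) gives peak 11: d1:11  d2:10  d3:2  d4:0.
Shift Item 3→3, Item 4→2.
Schedule Item 1@1, Item 2@1, Item 3@3, Item 4@2: d1:6  d2:7  d3:5  d4:5 — peak 7.

7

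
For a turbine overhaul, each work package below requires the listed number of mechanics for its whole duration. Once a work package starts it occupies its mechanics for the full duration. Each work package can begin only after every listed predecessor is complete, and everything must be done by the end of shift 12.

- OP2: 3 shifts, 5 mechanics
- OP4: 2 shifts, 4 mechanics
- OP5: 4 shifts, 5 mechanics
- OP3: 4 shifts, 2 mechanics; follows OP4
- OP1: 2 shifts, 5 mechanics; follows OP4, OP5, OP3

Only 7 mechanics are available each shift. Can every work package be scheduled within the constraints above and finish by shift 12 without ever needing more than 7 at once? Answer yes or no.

yes

Schedule OP2@1, OP4@4, OP5@6, OP3@6, OP1@10: s1:5  s2:5  s3:5  s4:4  s5:4  s6:7  s7:7  s8:7  s9:7  s10:5  s11:5  s12:0 — peak 7 ≤ 7.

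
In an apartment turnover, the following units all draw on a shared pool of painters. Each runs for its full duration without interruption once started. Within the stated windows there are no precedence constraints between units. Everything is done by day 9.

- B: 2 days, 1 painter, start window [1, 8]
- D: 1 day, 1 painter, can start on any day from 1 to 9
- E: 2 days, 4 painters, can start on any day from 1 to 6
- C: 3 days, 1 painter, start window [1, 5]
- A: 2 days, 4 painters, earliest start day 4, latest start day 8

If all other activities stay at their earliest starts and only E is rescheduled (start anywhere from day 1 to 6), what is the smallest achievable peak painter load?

4

E@1: d1:7  d2:6  d3:1  d4:4  d5:4  d6:0  d7:0  d8:0  d9:0 → peak 7
E@2: d1:3  d2:6  d3:5  d4:4  d5:4  d6:0  d7:0  d8:0  d9:0 → peak 6
E@3: d1:3  d2:2  d3:5  d4:8  d5:4  d6:0  d7:0  d8:0  d9:0 → peak 8
E@4: d1:3  d2:2  d3:1  d4:8  d5:8  d6:0  d7:0  d8:0  d9:0 → peak 8
E@5: d1:3  d2:2  d3:1  d4:4  d5:8  d6:4  d7:0  d8:0  d9:0 → peak 8
E@6: d1:3  d2:2  d3:1  d4:4  d5:4  d6:4  d7:4  d8:0  d9:0 → peak 4
Best is E@6, peak 4.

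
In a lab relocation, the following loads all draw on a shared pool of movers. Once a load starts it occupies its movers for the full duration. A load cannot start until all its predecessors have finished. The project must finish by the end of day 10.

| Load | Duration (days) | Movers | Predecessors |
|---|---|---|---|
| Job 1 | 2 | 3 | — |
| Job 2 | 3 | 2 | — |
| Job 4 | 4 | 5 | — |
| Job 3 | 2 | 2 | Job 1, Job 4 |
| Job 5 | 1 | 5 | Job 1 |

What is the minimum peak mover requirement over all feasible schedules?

Early-start (Job 1@1, Job 2@1, Job 4@1, Job 3@5, Job 5@3) gives peak 12: d1:10  d2:10  d3:12  d4:5  d5:2  d6:2  d7:0  d8:0  d9:0  d10:0.
Shift Job 4→4, Job 3→8, Job 5→10.
Schedule Job 1@1, Job 2@1, Job 4@4, Job 3@8, Job 5@10: d1:5  d2:5  d3:2  d4:5  d5:5  d6:5  d7:5  d8:2  d9:2  d10:5 — peak 5.
Total mover-days = 41 over 10 days ⇒ peak ≥ ⌈41/10⌉ = 5, so 5 is optimal.

5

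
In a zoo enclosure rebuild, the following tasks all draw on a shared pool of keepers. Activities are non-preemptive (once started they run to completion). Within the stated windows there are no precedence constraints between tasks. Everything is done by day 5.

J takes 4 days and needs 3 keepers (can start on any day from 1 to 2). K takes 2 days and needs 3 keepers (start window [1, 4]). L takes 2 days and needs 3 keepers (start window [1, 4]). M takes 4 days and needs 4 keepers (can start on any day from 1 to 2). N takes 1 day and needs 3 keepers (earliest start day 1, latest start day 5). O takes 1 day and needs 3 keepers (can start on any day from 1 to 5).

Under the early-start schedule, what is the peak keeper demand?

19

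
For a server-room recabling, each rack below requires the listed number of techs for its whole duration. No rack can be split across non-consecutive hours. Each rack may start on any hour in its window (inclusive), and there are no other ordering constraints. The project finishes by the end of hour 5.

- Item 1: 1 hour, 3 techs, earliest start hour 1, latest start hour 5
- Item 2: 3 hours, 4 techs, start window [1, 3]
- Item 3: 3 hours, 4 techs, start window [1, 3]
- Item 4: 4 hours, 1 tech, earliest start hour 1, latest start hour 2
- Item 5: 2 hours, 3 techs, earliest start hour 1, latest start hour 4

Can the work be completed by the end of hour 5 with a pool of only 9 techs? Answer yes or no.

Schedule Item 1@1, Item 2@1, Item 3@2, Item 4@1, Item 5@4: h1:8  h2:9  h3:9  h4:8  h5:3 — peak 9 ≤ 9.

yes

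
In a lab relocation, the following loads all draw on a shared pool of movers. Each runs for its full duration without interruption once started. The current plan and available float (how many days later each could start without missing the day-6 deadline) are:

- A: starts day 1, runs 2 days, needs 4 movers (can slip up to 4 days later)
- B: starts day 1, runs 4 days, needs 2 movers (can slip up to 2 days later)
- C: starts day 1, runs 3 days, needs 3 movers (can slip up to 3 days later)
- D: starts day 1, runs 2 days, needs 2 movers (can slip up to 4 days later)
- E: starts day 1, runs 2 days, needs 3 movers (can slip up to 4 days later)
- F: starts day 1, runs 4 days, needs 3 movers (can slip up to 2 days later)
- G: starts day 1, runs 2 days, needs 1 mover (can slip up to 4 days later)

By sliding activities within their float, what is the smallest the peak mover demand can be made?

9

Early-start (A@1, B@1, C@1, D@1, E@1, F@1, G@1) gives peak 18: d1:18  d2:18  d3:8  d4:5  d5:0  d6:0.
Shift D→4, E→5, F→3, G→3.
Schedule A@1, B@1, C@1, D@4, E@5, F@3, G@3: d1:9  d2:9  d3:9  d4:8  d5:8  d6:6 — peak 9.
Total mover-days = 49 over 6 days ⇒ peak ≥ ⌈49/6⌉ = 9, so 9 is optimal.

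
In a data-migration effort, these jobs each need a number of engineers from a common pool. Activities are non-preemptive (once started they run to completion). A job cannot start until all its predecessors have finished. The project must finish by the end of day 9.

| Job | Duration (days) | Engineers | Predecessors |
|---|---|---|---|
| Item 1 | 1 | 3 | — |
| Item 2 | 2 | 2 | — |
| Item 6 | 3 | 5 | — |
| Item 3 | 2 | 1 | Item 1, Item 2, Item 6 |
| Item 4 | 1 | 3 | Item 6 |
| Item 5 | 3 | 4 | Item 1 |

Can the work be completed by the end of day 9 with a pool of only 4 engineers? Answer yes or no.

Total engineer-days = 39; over 9 days the average is 39/9 > 4, so some day must exceed 4.

no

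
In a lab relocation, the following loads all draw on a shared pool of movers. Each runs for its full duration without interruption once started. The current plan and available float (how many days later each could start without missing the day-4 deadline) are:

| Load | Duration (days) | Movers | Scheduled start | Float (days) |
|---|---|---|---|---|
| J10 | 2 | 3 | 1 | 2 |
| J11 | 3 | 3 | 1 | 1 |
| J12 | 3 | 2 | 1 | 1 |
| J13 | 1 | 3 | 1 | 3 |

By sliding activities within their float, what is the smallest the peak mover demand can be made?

8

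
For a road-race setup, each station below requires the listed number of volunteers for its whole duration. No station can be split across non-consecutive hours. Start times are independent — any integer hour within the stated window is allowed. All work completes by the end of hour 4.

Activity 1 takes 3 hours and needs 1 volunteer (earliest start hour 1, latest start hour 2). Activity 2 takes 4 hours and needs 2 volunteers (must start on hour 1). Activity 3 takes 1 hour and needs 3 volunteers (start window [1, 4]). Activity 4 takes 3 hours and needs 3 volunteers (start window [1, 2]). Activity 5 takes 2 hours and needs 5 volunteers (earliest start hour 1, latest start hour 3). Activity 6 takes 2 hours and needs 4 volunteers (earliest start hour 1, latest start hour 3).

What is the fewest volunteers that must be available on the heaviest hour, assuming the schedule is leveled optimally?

11

Early-start (Activity 1@1, Activity 2@1, Activity 3@1, Activity 4@1, Activity 5@1, Activity 6@1) gives peak 18: h1:18  h2:15  h3:6  h4:2.
Shift Activity 4→2, Activity 6→3.
Schedule Activity 1@1, Activity 2@1, Activity 3@1, Activity 4@2, Activity 5@1, Activity 6@3: h1:11  h2:11  h3:10  h4:9 — peak 11.
Total volunteer-hours = 41 over 4 hours ⇒ peak ≥ ⌈41/4⌉ = 11, so 11 is optimal.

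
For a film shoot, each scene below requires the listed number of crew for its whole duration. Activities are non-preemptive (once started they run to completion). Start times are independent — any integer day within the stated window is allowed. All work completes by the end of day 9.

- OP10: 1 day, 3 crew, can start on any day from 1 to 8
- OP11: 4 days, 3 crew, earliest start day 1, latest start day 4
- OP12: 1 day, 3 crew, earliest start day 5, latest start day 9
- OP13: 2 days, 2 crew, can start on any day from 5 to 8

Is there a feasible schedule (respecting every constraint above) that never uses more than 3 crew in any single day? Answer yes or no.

Schedule OP10@1, OP11@2, OP12@6, OP13@7: d1:3  d2:3  d3:3  d4:3  d5:3  d6:3  d7:2  d8:2  d9:0 — peak 3 ≤ 3.

yes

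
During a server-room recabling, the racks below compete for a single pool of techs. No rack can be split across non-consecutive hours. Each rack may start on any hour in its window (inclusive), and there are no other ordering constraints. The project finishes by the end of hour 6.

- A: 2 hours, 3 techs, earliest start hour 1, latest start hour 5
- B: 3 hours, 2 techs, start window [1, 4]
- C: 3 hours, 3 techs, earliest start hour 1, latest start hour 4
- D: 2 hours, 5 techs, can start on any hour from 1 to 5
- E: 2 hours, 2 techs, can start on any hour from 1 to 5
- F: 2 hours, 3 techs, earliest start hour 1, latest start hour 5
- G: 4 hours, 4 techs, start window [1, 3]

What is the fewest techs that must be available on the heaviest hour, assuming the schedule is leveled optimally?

10

Early-start (A@1, B@1, C@1, D@1, E@1, F@1, G@1) gives peak 22: h1:22  h2:22  h3:9  h4:4  h5:0  h6:0.
Shift C→4, E→3, F→5, G→3.
Schedule A@1, B@1, C@4, D@1, E@3, F@5, G@3: h1:10  h2:10  h3:8  h4:9  h5:10  h6:10 — peak 10.
Total tech-hours = 57 over 6 hours ⇒ peak ≥ ⌈57/6⌉ = 10, so 10 is optimal.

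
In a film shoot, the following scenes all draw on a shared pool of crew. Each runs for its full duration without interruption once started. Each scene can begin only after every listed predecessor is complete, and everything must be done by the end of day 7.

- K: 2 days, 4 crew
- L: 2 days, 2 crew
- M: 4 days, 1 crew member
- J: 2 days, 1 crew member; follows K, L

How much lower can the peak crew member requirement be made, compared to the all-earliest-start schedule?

3

Early-start peak: d1:7  d2:7  d3:2  d4:2  d5:0  d6:0  d7:0 ⇒ 7.
Leveled (K@1, L@3, M@3, J@5): d1:4  d2:4  d3:3  d4:3  d5:2  d6:2  d7:0 ⇒ 4.
Reduction 7 − 4 = 3.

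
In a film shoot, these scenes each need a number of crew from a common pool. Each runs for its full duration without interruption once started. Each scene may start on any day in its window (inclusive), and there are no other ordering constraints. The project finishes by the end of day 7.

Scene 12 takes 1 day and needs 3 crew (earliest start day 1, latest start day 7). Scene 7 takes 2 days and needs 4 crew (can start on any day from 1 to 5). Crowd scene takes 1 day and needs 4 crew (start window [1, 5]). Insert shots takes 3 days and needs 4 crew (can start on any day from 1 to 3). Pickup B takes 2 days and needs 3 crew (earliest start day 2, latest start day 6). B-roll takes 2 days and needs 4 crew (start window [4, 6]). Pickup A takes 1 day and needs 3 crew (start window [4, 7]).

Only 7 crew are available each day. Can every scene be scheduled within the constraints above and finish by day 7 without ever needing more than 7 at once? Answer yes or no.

The minimum achievable peak is 8; 7 < 8, so no feasible schedule stays within the cap.

no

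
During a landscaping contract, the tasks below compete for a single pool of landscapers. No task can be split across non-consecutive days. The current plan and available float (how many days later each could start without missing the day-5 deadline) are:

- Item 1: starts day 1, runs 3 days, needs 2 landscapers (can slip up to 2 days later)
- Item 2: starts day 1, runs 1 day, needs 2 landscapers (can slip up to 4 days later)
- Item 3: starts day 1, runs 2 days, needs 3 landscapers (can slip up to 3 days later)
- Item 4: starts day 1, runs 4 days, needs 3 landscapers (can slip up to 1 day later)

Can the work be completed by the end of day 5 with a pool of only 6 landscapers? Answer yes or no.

yes

Schedule Item 1@1, Item 2@1, Item 3@4, Item 4@2: d1:4  d2:5  d3:5  d4:6  d5:6 — peak 6 ≤ 6.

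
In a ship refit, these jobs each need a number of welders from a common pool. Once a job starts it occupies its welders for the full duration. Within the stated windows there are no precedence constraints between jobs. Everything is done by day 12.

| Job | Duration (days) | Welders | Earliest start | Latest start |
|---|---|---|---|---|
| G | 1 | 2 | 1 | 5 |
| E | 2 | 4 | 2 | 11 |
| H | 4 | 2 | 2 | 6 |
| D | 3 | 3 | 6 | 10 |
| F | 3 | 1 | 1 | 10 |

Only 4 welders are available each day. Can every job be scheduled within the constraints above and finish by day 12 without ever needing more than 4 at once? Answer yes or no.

yes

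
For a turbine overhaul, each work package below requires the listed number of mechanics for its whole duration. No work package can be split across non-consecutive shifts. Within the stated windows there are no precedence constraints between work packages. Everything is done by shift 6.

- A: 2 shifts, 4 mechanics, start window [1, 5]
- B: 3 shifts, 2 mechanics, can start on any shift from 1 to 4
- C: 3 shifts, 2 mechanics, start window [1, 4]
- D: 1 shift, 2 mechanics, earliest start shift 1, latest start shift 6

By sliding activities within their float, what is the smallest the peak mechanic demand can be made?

Early-start (A@1, B@1, C@1, D@1) gives peak 10: s1:10  s2:8  s3:4  s4:0  s5:0  s6:0.
Shift B→3, C→3, D→6.
Schedule A@1, B@3, C@3, D@6: s1:4  s2:4  s3:4  s4:4  s5:4  s6:2 — peak 4.
Total mechanic-shifts = 22 over 6 shifts ⇒ peak ≥ ⌈22/6⌉ = 4, so 4 is optimal.

4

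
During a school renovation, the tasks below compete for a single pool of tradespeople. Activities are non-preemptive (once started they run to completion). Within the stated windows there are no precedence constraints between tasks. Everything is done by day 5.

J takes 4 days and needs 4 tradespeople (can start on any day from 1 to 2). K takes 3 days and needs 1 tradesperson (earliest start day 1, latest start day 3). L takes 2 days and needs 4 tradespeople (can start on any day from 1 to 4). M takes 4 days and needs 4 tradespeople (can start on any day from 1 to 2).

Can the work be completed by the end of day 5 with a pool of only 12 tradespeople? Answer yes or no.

yes

Schedule J@1, K@1, L@4, M@1: d1:9  d2:9  d3:9  d4:12  d5:4 — peak 12 ≤ 12.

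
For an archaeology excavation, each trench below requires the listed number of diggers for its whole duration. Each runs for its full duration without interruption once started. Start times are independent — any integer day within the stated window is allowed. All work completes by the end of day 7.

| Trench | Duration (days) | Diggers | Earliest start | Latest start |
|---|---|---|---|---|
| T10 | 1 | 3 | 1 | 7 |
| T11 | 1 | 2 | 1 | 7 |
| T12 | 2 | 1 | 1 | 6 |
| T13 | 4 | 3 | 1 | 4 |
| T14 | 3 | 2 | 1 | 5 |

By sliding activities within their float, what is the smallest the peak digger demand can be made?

5

Early-start (T10@1, T11@1, T12@1, T13@1, T14@1) gives peak 11: d1:11  d2:6  d3:5  d4:3  d5:0  d6:0  d7:0.
Shift T12→2, T13→2, T14→4.
Schedule T10@1, T11@1, T12@2, T13@2, T14@4: d1:5  d2:4  d3:4  d4:5  d5:5  d6:2  d7:0 — peak 5.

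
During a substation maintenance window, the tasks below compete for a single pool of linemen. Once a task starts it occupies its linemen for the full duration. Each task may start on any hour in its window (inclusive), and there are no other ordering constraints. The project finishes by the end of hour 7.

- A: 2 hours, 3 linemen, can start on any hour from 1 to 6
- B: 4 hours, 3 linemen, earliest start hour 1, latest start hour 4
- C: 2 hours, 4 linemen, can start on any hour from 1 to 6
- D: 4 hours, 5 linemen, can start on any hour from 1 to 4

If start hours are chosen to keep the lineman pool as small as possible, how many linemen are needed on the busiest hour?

Early-start (A@1, B@1, C@1, D@1) gives peak 15: h1:15  h2:15  h3:8  h4:8  h5:0  h6:0  h7:0.
Shift B→3, D→3.
Schedule A@1, B@3, C@1, D@3: h1:7  h2:7  h3:8  h4:8  h5:8  h6:8  h7:0 — peak 8.

8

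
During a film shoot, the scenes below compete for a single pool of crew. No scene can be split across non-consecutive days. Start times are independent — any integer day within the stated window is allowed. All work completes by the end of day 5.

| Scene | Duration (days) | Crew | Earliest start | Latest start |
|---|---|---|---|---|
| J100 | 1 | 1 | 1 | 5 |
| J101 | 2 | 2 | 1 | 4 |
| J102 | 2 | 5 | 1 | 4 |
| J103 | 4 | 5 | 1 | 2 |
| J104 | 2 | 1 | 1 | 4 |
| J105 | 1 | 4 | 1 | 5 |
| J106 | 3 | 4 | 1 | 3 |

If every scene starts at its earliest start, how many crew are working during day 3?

At early start, day 3 has: J103, J106.
Demand: 5 + 4 = 9.

9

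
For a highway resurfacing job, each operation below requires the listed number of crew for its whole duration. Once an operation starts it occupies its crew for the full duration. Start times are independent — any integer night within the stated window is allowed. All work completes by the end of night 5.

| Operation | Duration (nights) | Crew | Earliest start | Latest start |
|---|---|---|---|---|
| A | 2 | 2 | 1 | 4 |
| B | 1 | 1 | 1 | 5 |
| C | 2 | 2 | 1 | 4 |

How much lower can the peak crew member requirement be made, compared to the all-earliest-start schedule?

Early-start peak: n1:5  n2:4  n3:0  n4:0  n5:0 ⇒ 5.
Leveled (A@1, B@3, C@4): n1:2  n2:2  n3:1  n4:2  n5:2 ⇒ 2.
Reduction 5 − 2 = 3.

3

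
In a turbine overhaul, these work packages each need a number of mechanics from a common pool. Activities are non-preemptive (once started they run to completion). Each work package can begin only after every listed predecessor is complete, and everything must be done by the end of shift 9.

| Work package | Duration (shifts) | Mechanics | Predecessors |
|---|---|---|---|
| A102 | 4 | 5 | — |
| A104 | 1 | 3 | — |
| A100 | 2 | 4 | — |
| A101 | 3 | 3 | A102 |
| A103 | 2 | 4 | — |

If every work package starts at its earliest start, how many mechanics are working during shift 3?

At early start, shift 3 has: A102.
Demand: 5 = 5.

5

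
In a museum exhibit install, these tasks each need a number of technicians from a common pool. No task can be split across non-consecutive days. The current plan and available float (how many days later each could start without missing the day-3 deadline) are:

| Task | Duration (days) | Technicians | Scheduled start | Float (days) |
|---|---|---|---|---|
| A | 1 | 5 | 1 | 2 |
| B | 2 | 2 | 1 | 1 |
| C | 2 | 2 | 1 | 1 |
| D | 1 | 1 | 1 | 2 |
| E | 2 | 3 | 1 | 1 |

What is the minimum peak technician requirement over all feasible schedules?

7

Early-start (A@1, B@1, C@1, D@1, E@1) gives peak 13: d1:13  d2:7  d3:0.
Shift C→2, D→3, E→2.
Schedule A@1, B@1, C@2, D@3, E@2: d1:7  d2:7  d3:6 — peak 7.
Total technician-days = 20 over 3 days ⇒ peak ≥ ⌈20/3⌉ = 7, so 7 is optimal.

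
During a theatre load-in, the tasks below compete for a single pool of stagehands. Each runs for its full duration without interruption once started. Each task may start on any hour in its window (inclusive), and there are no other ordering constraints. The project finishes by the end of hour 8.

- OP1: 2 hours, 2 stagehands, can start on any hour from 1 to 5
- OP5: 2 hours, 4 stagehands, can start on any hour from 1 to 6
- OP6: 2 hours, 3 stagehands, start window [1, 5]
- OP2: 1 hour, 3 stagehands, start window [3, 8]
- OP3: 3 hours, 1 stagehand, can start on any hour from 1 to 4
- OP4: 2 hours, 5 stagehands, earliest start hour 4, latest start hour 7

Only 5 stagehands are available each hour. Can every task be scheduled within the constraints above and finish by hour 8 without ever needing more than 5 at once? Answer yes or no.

Schedule OP1@1, OP5@3, OP6@1, OP2@5, OP3@3, OP4@6: h1:5  h2:5  h3:5  h4:5  h5:4  h6:5  h7:5  h8:0 — peak 5 ≤ 5.

yes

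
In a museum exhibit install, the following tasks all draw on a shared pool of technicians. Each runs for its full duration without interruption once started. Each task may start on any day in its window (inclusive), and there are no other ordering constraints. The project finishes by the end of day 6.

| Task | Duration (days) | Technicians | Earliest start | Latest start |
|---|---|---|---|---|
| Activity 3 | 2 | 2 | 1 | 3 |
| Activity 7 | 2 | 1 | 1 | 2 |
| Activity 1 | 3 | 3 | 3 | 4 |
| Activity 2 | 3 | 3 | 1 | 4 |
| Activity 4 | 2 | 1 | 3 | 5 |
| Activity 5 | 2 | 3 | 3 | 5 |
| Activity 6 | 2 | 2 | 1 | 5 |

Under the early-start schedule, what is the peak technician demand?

Early-start schedule: Activity 3@1, Activity 7@1, Activity 1@3, Activity 2@1, Activity 4@3, Activity 5@3, Activity 6@1.
Load per day: day 1: 8, day 2: 8, day 3: 10, day 4: 7, day 5: 3, day 6: 0.
Peak is 10.

10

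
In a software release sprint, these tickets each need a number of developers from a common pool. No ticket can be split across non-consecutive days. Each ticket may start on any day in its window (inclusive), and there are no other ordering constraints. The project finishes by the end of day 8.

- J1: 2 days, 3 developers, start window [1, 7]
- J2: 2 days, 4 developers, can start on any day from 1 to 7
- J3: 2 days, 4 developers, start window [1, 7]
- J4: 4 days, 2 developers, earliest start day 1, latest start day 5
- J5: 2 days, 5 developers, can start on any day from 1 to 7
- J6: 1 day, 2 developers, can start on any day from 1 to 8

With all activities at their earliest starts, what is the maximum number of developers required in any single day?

20

Early-start schedule: J1@1, J2@1, J3@1, J4@1, J5@1, J6@1.
Load per day: day 1: 20, day 2: 18, day 3: 2, day 4: 2, day 5: 0, day 6: 0, day 7: 0, day 8: 0.
Peak is 20.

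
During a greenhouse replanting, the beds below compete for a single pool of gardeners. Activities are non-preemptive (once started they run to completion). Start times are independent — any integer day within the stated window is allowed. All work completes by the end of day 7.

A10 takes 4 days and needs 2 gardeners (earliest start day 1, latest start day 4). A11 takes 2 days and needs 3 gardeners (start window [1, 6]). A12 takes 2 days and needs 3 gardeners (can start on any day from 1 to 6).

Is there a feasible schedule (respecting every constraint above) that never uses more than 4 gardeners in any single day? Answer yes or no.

The minimum achievable peak is 5; 4 < 5, so no feasible schedule stays within the cap.

no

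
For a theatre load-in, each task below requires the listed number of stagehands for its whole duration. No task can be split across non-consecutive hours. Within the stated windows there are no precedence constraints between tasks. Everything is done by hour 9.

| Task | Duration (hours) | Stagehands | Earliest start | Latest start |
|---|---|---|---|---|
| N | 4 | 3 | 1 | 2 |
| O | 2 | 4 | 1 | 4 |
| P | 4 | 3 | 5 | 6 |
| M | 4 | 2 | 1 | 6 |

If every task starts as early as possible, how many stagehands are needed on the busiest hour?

9

Early-start schedule: N@1, O@1, P@5, M@1.
Load per hour: hour 1: 9, hour 2: 9, hour 3: 5, hour 4: 5, hour 5: 3, hour 6: 3, hour 7: 3, hour 8: 3, hour 9: 0.
Peak is 9.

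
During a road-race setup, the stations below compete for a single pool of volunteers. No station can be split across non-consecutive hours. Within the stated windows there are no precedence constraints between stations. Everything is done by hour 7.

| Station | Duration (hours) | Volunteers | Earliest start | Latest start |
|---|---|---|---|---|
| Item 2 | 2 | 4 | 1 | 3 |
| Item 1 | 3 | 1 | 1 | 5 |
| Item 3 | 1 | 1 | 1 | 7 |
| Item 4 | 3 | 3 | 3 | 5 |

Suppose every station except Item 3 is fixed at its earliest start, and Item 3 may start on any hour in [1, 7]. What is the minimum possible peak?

5

Item 3@1: h1:6  h2:5  h3:4  h4:3  h5:3  h6:0  h7:0 → peak 6
Item 3@2: h1:5  h2:6  h3:4  h4:3  h5:3  h6:0  h7:0 → peak 6
Item 3@3: h1:5  h2:5  h3:5  h4:3  h5:3  h6:0  h7:0 → peak 5
Item 3@4: h1:5  h2:5  h3:4  h4:4  h5:3  h6:0  h7:0 → peak 5
Item 3@5: h1:5  h2:5  h3:4  h4:3  h5:4  h6:0  h7:0 → peak 5
Item 3@6: h1:5  h2:5  h3:4  h4:3  h5:3  h6:1  h7:0 → peak 5
Item 3@7: h1:5  h2:5  h3:4  h4:3  h5:3  h6:0  h7:1 → peak 5
Best is Item 3@3, peak 5.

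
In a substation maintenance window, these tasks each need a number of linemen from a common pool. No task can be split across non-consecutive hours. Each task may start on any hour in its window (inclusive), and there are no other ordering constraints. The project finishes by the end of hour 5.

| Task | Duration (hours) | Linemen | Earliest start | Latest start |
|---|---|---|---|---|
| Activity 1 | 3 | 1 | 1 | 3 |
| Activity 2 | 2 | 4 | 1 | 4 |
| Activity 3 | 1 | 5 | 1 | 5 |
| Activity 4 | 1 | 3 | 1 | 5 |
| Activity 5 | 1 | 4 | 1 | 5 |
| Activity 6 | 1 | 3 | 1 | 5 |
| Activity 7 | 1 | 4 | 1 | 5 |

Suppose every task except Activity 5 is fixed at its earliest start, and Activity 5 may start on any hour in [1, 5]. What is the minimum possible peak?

20

Activity 5@1: h1:24  h2:5  h3:1  h4:0  h5:0 → peak 24
Activity 5@2: h1:20  h2:9  h3:1  h4:0  h5:0 → peak 20
Activity 5@3: h1:20  h2:5  h3:5  h4:0  h5:0 → peak 20
Activity 5@4: h1:20  h2:5  h3:1  h4:4  h5:0 → peak 20
Activity 5@5: h1:20  h2:5  h3:1  h4:0  h5:4 → peak 20
Best is Activity 5@2, peak 20.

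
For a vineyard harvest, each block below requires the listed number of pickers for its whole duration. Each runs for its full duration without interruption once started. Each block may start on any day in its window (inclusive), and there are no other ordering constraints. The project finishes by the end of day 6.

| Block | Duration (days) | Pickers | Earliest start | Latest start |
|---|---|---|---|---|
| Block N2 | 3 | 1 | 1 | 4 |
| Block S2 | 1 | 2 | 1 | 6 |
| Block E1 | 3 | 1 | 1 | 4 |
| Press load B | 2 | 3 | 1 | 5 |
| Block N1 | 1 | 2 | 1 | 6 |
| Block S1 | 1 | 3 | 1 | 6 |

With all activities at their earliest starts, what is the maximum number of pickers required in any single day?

12

Early-start schedule: Block N2@1, Block S2@1, Block E1@1, Press load B@1, Block N1@1, Block S1@1.
Load per day: day 1: 12, day 2: 5, day 3: 2, day 4: 0, day 5: 0, day 6: 0.
Peak is 12.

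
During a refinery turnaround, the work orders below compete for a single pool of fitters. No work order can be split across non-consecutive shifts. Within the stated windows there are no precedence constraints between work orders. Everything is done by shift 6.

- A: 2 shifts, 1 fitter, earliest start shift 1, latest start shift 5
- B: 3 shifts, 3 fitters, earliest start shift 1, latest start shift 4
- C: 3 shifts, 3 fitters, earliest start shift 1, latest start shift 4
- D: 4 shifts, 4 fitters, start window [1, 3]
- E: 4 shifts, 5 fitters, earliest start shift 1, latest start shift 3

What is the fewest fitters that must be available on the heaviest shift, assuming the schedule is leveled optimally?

12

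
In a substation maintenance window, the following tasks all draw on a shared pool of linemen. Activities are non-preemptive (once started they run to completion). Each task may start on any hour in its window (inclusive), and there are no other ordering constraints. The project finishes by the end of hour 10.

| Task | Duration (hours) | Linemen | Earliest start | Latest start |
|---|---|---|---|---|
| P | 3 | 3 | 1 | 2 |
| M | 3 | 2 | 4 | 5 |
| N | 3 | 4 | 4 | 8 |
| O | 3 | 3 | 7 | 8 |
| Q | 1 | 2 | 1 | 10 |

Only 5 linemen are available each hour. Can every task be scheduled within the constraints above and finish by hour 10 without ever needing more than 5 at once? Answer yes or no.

The minimum achievable peak is 6; 5 < 6, so no feasible schedule stays within the cap.

no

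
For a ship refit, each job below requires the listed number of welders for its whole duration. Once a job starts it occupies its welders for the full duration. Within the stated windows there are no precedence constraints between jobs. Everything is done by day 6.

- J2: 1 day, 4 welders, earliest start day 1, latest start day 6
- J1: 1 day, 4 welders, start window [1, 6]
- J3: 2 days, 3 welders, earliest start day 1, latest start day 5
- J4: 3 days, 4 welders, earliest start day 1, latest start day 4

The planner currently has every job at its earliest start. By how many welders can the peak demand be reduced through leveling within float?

Early-start peak: d1:15  d2:7  d3:4  d4:0  d5:0  d6:0 ⇒ 15.
Leveled (J2@1, J1@2, J3@1, J4@3): d1:7  d2:7  d3:4  d4:4  d5:4  d6:0 ⇒ 7.
Reduction 15 − 7 = 8.

8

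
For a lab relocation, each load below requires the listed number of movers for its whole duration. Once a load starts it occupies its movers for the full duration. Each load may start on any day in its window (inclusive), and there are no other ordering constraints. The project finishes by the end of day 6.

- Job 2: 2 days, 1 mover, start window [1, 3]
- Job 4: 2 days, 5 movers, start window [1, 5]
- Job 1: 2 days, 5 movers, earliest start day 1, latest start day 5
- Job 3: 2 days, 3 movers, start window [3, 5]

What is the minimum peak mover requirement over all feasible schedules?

5

Early-start (Job 2@1, Job 4@1, Job 1@1, Job 3@3) gives peak 11: d1:11  d2:11  d3:3  d4:3  d5:0  d6:0.
Shift Job 2→3, Job 1→5.
Schedule Job 2@3, Job 4@1, Job 1@5, Job 3@3: d1:5  d2:5  d3:4  d4:4  d5:5  d6:5 — peak 5.
Total mover-days = 28 over 6 days ⇒ peak ≥ ⌈28/6⌉ = 5, so 5 is optimal.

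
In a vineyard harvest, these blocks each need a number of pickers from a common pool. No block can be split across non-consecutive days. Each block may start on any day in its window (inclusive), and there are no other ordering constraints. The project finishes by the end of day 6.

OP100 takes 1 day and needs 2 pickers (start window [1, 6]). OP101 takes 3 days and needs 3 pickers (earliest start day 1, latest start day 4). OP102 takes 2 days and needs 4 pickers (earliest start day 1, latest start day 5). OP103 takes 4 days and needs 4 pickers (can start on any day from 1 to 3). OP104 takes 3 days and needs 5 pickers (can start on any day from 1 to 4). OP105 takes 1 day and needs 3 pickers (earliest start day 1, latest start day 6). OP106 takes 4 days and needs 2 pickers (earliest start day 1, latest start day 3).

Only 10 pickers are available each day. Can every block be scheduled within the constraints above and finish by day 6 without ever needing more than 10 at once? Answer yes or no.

Total picker-days = 61; over 6 days the average is 61/6 > 10, so some day must exceed 10.

no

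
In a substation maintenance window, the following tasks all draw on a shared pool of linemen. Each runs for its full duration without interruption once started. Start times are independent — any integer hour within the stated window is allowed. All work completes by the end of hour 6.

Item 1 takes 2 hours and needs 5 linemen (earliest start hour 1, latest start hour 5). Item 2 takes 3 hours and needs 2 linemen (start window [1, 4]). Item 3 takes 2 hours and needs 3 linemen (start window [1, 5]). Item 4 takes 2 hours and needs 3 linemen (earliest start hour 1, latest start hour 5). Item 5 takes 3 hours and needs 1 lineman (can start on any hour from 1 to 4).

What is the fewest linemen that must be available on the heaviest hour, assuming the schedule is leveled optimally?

Early-start (Item 1@1, Item 2@1, Item 3@1, Item 4@1, Item 5@1) gives peak 14: h1:14  h2:14  h3:3  h4:0  h5:0  h6:0.
Shift Item 2→3, Item 3→3, Item 4→5.
Schedule Item 1@1, Item 2@3, Item 3@3, Item 4@5, Item 5@1: h1:6  h2:6  h3:6  h4:5  h5:5  h6:3 — peak 6.
Total lineman-hours = 31 over 6 hours ⇒ peak ≥ ⌈31/6⌉ = 6, so 6 is optimal.

6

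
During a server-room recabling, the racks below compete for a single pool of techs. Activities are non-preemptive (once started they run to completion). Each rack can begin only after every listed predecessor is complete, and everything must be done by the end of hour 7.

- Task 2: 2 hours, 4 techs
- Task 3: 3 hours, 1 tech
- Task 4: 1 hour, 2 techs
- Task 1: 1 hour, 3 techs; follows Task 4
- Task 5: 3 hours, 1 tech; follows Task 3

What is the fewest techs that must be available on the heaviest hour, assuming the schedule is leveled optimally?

5

Early-start (Task 2@1, Task 3@1, Task 4@1, Task 1@2, Task 5@4) gives peak 8: h1:7  h2:8  h3:1  h4:1  h5:1  h6:1  h7:0.
Shift Task 4→3, Task 1→4.
Schedule Task 2@1, Task 3@1, Task 4@3, Task 1@4, Task 5@4: h1:5  h2:5  h3:3  h4:4  h5:1  h6:1  h7:0 — peak 5.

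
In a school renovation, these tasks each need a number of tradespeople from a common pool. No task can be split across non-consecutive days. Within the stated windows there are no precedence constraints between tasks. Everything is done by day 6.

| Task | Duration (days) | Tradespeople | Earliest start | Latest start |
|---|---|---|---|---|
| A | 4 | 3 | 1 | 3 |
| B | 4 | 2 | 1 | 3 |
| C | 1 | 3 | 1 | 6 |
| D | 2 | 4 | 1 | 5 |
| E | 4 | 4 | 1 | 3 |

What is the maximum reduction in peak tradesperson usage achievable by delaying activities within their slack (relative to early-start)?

Early-start peak: d1:16  d2:13  d3:9  d4:9  d5:0  d6:0 ⇒ 16.
Leveled (A@1, B@1, C@1, D@5, E@2): d1:8  d2:9  d3:9  d4:9  d5:8  d6:4 ⇒ 9.
Reduction 16 − 9 = 7.

7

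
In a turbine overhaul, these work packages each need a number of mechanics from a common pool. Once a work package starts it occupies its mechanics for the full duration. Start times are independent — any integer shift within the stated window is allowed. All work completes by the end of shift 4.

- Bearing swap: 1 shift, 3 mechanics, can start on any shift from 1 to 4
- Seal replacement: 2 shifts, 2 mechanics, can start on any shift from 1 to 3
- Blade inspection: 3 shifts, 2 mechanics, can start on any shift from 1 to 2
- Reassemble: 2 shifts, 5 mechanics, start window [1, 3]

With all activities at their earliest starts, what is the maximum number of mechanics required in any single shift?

Early-start schedule: Bearing swap@1, Seal replacement@1, Blade inspection@1, Reassemble@1.
Load per shift: shift 1: 12, shift 2: 9, shift 3: 2, shift 4: 0.
Peak is 12.

12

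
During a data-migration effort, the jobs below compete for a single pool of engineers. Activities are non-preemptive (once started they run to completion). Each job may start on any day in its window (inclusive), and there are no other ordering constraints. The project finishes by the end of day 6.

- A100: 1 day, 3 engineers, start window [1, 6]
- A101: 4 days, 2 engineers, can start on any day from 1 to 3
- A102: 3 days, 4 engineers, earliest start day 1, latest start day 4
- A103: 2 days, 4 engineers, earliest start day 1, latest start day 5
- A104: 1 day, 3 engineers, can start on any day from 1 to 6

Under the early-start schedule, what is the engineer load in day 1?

At early start, day 1 has: A100, A101, A102, A103, A104.
Demand: 3 + 2 + 4 + 4 + 3 = 16.

16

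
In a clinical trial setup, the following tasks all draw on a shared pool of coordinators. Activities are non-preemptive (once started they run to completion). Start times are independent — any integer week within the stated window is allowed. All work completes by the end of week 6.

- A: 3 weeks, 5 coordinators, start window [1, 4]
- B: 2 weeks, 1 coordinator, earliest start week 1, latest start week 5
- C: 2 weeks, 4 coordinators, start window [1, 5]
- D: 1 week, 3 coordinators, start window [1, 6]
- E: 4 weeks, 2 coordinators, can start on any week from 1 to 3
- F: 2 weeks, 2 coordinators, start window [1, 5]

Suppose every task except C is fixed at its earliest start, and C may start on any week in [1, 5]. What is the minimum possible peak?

C@1: w1:17  w2:14  w3:7  w4:2  w5:0  w6:0 → peak 17
C@2: w1:13  w2:14  w3:11  w4:2  w5:0  w6:0 → peak 14
C@3: w1:13  w2:10  w3:11  w4:6  w5:0  w6:0 → peak 13
C@4: w1:13  w2:10  w3:7  w4:6  w5:4  w6:0 → peak 13
C@5: w1:13  w2:10  w3:7  w4:2  w5:4  w6:4 → peak 13
Best is C@3, peak 13.

13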